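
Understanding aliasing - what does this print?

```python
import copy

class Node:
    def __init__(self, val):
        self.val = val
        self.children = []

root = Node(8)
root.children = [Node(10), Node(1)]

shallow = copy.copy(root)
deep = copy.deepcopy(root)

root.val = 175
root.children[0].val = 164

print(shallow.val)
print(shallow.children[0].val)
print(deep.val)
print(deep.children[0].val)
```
8
164
8
10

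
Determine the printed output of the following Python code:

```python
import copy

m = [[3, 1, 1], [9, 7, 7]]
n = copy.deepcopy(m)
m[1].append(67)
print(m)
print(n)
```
[[3, 1, 1], [9, 7, 7, 67]]
[[3, 1, 1], [9, 7, 7]]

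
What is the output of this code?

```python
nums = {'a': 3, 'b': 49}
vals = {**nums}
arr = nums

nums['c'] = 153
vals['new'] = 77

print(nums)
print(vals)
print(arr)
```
{'a': 3, 'b': 49, 'c': 153}
{'a': 3, 'b': 49, 'new': 77}
{'a': 3, 'b': 49, 'c': 153}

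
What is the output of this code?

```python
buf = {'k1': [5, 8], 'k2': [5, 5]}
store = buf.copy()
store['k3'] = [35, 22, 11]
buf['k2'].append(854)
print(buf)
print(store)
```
{'k1': [5, 8], 'k2': [5, 5, 854]}
{'k1': [5, 8], 'k2': [5, 5, 854], 'k3': [35, 22, 11]}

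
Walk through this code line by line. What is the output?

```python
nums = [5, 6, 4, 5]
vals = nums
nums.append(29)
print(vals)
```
[5, 6, 4, 5, 29]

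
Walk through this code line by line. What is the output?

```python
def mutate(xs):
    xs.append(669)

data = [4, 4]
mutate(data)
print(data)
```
[4, 4, 669]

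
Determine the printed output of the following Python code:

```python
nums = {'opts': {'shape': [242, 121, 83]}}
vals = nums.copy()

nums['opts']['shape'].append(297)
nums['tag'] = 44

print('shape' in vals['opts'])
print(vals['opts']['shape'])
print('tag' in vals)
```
True
[242, 121, 83, 297]
False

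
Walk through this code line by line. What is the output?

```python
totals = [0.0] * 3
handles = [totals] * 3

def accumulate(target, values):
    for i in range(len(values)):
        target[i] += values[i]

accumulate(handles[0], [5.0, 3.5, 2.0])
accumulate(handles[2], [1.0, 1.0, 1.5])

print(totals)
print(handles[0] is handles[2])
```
[6.0, 4.5, 3.5]
True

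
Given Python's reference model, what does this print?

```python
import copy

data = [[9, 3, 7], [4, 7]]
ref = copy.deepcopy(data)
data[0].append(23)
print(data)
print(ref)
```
[[9, 3, 7, 23], [4, 7]]
[[9, 3, 7], [4, 7]]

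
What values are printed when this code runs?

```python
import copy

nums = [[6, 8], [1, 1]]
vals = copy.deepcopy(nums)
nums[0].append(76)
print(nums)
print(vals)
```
[[6, 8, 76], [1, 1]]
[[6, 8], [1, 1]]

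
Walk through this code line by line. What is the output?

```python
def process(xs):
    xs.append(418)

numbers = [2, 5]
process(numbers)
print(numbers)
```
[2, 5, 418]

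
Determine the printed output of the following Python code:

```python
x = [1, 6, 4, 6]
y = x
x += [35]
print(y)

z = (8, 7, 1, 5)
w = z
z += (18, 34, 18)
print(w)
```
[1, 6, 4, 6, 35]
(8, 7, 1, 5)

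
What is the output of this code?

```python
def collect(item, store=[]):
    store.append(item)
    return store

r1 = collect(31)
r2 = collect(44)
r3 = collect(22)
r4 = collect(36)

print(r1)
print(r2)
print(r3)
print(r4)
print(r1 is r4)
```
[31, 44, 22, 36]
[31, 44, 22, 36]
[31, 44, 22, 36]
[31, 44, 22, 36]
True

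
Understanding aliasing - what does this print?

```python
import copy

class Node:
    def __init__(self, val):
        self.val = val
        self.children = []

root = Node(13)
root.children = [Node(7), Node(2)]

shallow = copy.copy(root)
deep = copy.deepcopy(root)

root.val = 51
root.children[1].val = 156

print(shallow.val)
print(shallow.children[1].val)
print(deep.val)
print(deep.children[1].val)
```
13
156
13
2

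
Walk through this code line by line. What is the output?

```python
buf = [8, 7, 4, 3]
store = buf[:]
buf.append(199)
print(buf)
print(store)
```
[8, 7, 4, 3, 199]
[8, 7, 4, 3]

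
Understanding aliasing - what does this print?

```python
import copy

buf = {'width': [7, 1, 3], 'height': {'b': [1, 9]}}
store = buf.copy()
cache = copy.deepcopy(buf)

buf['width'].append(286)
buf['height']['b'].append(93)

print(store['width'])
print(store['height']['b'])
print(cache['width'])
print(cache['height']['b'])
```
[7, 1, 3, 286]
[1, 9, 93]
[7, 1, 3]
[1, 9]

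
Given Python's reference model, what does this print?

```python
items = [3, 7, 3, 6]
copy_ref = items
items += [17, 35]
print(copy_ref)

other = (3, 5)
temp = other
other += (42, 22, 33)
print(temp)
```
[3, 7, 3, 6, 17, 35]
(3, 5)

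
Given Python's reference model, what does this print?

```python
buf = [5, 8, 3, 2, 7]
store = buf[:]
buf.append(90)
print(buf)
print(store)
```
[5, 8, 3, 2, 7, 90]
[5, 8, 3, 2, 7]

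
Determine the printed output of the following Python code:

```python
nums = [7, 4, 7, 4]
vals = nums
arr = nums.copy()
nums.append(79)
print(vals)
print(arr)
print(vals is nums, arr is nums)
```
[7, 4, 7, 4, 79]
[7, 4, 7, 4]
True False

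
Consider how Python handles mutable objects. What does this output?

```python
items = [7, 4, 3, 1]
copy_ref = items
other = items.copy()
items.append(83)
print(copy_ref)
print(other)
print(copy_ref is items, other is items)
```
[7, 4, 3, 1, 83]
[7, 4, 3, 1]
True False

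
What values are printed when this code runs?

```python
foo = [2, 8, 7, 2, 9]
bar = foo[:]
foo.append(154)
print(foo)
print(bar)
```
[2, 8, 7, 2, 9, 154]
[2, 8, 7, 2, 9]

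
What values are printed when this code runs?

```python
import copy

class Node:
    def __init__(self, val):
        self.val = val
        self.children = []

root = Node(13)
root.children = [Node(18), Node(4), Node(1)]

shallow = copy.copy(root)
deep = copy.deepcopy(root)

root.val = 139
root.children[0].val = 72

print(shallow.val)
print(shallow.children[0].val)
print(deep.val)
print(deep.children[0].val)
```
13
72
13
18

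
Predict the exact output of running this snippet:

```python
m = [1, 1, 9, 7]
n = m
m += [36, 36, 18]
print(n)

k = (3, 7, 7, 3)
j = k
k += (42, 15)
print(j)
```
[1, 1, 9, 7, 36, 36, 18]
(3, 7, 7, 3)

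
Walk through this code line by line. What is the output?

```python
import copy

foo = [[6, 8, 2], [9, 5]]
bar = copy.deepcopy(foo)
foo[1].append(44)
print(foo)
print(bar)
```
[[6, 8, 2], [9, 5, 44]]
[[6, 8, 2], [9, 5]]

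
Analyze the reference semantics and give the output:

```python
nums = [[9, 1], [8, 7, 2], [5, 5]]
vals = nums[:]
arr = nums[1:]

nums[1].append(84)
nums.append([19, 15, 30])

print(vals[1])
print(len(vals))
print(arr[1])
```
[8, 7, 2, 84]
3
[5, 5]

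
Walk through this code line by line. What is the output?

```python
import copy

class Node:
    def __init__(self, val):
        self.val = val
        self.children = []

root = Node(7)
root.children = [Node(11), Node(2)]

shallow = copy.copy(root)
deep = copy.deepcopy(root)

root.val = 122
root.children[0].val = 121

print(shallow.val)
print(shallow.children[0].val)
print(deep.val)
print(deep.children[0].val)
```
7
121
7
11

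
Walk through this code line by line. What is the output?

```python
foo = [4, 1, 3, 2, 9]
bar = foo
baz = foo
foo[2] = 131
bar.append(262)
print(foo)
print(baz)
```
[4, 1, 131, 2, 9, 262]
[4, 1, 131, 2, 9, 262]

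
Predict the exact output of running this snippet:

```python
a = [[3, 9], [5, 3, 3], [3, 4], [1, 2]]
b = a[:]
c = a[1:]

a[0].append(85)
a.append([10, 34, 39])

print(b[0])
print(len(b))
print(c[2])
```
[3, 9, 85]
4
[1, 2]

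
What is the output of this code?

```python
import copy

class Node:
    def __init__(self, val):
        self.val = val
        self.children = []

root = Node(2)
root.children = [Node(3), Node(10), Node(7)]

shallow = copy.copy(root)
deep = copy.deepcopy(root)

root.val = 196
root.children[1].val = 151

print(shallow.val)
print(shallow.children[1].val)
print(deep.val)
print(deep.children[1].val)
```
2
151
2
10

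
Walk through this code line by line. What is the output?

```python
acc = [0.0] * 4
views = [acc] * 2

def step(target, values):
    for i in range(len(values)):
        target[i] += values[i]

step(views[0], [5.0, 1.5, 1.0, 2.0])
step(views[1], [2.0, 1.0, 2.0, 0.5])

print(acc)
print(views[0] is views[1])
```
[7.0, 2.5, 3.0, 2.5]
True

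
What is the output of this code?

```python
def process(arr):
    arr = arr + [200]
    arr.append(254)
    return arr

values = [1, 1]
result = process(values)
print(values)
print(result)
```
[1, 1]
[1, 1, 200, 254]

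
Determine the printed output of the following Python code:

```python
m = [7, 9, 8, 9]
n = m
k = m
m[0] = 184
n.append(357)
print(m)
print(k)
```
[184, 9, 8, 9, 357]
[184, 9, 8, 9, 357]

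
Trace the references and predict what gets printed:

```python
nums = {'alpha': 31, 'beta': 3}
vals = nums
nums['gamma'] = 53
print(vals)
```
{'alpha': 31, 'beta': 3, 'gamma': 53}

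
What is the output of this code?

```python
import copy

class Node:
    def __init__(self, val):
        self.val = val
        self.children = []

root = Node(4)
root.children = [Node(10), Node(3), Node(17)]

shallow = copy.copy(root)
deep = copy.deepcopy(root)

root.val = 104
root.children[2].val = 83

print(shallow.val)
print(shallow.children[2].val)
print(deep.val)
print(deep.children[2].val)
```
4
83
4
17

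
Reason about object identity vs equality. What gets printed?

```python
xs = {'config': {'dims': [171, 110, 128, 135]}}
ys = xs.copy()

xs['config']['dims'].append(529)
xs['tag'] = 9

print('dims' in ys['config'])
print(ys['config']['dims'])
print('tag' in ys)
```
True
[171, 110, 128, 135, 529]
False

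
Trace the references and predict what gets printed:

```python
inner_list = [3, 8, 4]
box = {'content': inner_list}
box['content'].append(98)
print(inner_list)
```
[3, 8, 4, 98]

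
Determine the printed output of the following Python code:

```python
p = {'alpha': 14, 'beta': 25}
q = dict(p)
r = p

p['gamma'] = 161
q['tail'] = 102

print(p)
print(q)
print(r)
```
{'alpha': 14, 'beta': 25, 'gamma': 161}
{'alpha': 14, 'beta': 25, 'tail': 102}
{'alpha': 14, 'beta': 25, 'gamma': 161}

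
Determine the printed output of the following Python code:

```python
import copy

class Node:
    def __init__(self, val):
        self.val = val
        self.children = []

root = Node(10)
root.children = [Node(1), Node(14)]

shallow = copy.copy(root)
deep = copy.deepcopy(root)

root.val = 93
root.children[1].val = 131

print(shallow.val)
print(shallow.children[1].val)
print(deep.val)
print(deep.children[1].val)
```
10
131
10
14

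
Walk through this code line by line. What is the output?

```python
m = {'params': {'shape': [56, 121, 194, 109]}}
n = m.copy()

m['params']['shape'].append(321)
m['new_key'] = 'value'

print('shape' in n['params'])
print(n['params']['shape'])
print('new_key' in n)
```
True
[56, 121, 194, 109, 321]
False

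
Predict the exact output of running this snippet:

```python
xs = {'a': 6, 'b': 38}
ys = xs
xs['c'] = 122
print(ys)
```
{'a': 6, 'b': 38, 'c': 122}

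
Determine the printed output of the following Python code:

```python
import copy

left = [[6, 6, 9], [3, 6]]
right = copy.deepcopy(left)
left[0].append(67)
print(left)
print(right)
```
[[6, 6, 9, 67], [3, 6]]
[[6, 6, 9], [3, 6]]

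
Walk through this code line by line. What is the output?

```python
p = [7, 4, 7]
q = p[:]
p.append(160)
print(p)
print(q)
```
[7, 4, 7, 160]
[7, 4, 7]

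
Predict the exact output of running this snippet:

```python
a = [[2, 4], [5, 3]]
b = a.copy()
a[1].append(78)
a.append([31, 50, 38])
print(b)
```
[[2, 4], [5, 3, 78]]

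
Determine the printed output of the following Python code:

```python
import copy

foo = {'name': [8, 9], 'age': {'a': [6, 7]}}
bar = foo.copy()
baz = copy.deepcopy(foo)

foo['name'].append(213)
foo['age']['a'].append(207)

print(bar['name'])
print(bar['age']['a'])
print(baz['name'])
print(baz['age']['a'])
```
[8, 9, 213]
[6, 7, 207]
[8, 9]
[6, 7]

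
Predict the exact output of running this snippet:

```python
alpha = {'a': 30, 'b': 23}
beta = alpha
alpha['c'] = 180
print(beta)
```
{'a': 30, 'b': 23, 'c': 180}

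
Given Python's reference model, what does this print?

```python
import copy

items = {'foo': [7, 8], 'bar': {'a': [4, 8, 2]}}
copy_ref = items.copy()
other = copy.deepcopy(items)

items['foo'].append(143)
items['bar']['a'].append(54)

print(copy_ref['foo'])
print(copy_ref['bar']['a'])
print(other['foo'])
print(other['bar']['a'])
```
[7, 8, 143]
[4, 8, 2, 54]
[7, 8]
[4, 8, 2]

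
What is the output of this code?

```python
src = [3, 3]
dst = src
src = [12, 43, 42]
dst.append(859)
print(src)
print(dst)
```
[12, 43, 42]
[3, 3, 859]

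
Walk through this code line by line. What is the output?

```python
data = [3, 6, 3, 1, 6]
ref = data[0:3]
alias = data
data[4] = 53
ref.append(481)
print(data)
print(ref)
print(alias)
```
[3, 6, 3, 1, 53]
[3, 6, 3, 481]
[3, 6, 3, 1, 53]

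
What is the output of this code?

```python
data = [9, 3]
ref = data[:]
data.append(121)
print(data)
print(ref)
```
[9, 3, 121]
[9, 3]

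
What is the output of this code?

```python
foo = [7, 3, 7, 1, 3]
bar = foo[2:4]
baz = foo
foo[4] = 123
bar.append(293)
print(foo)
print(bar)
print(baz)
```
[7, 3, 7, 1, 123]
[7, 1, 293]
[7, 3, 7, 1, 123]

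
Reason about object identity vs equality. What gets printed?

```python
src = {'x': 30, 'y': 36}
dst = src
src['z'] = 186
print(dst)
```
{'x': 30, 'y': 36, 'z': 186}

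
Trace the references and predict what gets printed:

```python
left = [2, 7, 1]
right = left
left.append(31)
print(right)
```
[2, 7, 1, 31]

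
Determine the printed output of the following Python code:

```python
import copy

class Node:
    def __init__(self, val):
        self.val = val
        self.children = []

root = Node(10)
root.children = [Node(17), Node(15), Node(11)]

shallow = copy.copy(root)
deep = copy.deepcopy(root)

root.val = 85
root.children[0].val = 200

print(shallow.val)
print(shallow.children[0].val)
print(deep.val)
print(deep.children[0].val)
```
10
200
10
17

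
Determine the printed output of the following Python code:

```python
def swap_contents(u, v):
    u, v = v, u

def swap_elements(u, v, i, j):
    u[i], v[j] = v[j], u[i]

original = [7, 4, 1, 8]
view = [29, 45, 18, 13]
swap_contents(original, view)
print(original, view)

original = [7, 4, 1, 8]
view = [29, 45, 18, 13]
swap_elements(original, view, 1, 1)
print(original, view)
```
[7, 4, 1, 8] [29, 45, 18, 13]
[7, 45, 1, 8] [29, 4, 18, 13]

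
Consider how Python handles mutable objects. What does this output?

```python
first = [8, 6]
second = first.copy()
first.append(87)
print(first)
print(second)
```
[8, 6, 87]
[8, 6]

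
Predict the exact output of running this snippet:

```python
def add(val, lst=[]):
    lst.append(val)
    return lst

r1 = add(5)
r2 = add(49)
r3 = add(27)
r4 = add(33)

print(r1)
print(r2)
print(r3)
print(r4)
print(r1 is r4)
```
[5, 49, 27, 33]
[5, 49, 27, 33]
[5, 49, 27, 33]
[5, 49, 27, 33]
True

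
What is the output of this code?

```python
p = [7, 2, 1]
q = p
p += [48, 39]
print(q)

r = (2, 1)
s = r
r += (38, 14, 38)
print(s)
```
[7, 2, 1, 48, 39]
(2, 1)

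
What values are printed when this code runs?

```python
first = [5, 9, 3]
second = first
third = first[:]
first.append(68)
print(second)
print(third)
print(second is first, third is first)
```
[5, 9, 3, 68]
[5, 9, 3]
True False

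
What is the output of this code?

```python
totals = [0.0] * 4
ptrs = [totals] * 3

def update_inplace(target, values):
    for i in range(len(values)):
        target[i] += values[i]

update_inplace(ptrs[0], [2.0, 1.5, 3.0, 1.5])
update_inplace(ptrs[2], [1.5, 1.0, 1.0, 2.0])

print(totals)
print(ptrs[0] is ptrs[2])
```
[3.5, 2.5, 4.0, 3.5]
True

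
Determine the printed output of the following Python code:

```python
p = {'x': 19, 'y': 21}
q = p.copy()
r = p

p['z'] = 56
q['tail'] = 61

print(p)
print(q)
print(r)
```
{'x': 19, 'y': 21, 'z': 56}
{'x': 19, 'y': 21, 'tail': 61}
{'x': 19, 'y': 21, 'z': 56}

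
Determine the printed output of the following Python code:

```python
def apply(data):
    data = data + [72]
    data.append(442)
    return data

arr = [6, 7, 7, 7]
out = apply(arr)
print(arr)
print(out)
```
[6, 7, 7, 7]
[6, 7, 7, 7, 72, 442]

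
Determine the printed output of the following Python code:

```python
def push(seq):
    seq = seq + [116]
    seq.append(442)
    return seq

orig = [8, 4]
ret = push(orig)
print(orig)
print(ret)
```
[8, 4]
[8, 4, 116, 442]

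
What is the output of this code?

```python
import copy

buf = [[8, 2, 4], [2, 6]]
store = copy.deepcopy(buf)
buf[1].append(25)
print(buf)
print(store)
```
[[8, 2, 4], [2, 6, 25]]
[[8, 2, 4], [2, 6]]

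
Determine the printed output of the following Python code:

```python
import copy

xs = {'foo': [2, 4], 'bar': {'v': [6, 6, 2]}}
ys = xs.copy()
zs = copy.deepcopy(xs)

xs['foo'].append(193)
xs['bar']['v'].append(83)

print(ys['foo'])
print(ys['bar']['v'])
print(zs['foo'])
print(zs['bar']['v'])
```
[2, 4, 193]
[6, 6, 2, 83]
[2, 4]
[6, 6, 2]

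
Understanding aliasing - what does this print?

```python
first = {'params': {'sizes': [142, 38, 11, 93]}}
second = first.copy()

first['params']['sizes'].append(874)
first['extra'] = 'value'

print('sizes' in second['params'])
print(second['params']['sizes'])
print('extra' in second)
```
True
[142, 38, 11, 93, 874]
False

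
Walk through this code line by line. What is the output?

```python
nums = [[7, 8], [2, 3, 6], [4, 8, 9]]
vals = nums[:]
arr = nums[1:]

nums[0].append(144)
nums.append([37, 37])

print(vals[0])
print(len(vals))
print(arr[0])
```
[7, 8, 144]
3
[2, 3, 6]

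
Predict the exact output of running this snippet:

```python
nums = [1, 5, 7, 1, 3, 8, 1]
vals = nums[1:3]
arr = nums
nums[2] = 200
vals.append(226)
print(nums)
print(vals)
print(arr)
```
[1, 5, 200, 1, 3, 8, 1]
[5, 7, 226]
[1, 5, 200, 1, 3, 8, 1]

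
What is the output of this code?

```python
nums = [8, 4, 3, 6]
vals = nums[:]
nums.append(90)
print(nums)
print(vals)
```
[8, 4, 3, 6, 90]
[8, 4, 3, 6]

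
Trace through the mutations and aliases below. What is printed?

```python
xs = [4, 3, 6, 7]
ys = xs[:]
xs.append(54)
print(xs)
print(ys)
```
[4, 3, 6, 7, 54]
[4, 3, 6, 7]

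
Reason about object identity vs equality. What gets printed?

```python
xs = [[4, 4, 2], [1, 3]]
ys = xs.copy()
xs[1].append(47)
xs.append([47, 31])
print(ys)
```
[[4, 4, 2], [1, 3, 47]]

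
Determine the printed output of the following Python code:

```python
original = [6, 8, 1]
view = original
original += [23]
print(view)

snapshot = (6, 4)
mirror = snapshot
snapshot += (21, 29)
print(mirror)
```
[6, 8, 1, 23]
(6, 4)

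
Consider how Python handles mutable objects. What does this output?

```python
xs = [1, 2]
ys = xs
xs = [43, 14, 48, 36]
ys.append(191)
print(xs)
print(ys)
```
[43, 14, 48, 36]
[1, 2, 191]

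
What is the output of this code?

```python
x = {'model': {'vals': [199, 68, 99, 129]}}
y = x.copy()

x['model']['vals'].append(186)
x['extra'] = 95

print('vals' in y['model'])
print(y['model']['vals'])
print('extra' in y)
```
True
[199, 68, 99, 129, 186]
False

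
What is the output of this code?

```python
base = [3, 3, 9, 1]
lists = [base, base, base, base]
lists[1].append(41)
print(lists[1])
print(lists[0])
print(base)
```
[3, 3, 9, 1, 41]
[3, 3, 9, 1, 41]
[3, 3, 9, 1, 41]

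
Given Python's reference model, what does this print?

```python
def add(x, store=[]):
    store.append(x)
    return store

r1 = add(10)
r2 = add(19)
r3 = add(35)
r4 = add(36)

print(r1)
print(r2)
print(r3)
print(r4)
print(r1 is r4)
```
[10, 19, 35, 36]
[10, 19, 35, 36]
[10, 19, 35, 36]
[10, 19, 35, 36]
True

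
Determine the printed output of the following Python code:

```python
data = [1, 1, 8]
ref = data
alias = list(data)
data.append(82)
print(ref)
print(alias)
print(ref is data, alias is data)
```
[1, 1, 8, 82]
[1, 1, 8]
True False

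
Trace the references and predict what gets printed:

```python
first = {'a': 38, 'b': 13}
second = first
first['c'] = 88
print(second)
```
{'a': 38, 'b': 13, 'c': 88}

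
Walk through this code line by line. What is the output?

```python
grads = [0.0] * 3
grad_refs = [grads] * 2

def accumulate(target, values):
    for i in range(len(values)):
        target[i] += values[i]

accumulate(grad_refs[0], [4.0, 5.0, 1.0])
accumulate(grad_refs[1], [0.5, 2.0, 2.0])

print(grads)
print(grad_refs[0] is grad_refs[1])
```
[4.5, 7.0, 3.0]
True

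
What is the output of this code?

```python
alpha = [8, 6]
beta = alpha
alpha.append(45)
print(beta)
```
[8, 6, 45]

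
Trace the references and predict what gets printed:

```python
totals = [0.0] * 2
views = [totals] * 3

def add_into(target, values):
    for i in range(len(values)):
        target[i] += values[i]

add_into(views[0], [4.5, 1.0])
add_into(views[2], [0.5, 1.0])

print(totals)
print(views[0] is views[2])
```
[5.0, 2.0]
True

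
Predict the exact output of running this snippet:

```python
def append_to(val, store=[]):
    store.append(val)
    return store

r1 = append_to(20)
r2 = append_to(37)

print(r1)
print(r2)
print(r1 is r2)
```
[20, 37]
[20, 37]
True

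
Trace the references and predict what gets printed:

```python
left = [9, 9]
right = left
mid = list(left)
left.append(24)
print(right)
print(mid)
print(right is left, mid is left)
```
[9, 9, 24]
[9, 9]
True False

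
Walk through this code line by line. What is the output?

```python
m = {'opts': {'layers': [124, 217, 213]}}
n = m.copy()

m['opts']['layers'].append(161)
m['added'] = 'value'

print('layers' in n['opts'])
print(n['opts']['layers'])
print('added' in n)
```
True
[124, 217, 213, 161]
False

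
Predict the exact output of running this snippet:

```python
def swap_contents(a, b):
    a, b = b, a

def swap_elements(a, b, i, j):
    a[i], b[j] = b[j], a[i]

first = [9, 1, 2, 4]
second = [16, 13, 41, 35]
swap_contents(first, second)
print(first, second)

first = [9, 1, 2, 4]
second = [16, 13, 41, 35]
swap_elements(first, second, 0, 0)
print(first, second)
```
[9, 1, 2, 4] [16, 13, 41, 35]
[16, 1, 2, 4] [9, 13, 41, 35]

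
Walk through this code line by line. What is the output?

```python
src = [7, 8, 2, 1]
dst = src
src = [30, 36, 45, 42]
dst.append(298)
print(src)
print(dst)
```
[30, 36, 45, 42]
[7, 8, 2, 1, 298]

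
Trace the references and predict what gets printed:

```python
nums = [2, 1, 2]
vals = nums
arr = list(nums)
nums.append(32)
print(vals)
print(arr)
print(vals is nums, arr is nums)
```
[2, 1, 2, 32]
[2, 1, 2]
True False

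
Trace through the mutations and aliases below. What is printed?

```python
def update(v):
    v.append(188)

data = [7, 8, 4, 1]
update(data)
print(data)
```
[7, 8, 4, 1, 188]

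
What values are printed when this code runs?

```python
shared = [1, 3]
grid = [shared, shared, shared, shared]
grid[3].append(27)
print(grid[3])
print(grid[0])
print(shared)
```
[1, 3, 27]
[1, 3, 27]
[1, 3, 27]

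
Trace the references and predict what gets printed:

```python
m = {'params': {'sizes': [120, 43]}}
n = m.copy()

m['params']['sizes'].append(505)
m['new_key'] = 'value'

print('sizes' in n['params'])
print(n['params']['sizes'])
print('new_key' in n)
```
True
[120, 43, 505]
False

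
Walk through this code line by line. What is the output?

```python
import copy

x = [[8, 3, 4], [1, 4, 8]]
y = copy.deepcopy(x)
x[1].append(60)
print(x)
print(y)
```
[[8, 3, 4], [1, 4, 8, 60]]
[[8, 3, 4], [1, 4, 8]]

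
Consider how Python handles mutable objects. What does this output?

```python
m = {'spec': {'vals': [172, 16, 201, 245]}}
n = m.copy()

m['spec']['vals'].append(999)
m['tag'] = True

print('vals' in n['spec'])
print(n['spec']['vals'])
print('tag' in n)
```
True
[172, 16, 201, 245, 999]
False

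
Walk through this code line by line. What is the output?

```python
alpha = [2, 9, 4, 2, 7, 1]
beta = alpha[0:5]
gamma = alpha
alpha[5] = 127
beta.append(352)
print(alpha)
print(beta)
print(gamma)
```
[2, 9, 4, 2, 7, 127]
[2, 9, 4, 2, 7, 352]
[2, 9, 4, 2, 7, 127]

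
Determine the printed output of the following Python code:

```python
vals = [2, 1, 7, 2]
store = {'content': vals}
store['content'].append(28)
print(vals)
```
[2, 1, 7, 2, 28]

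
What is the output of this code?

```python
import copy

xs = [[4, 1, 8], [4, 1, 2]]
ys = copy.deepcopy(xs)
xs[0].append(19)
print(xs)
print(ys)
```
[[4, 1, 8, 19], [4, 1, 2]]
[[4, 1, 8], [4, 1, 2]]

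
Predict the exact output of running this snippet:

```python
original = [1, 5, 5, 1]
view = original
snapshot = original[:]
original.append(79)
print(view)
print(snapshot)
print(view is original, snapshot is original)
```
[1, 5, 5, 1, 79]
[1, 5, 5, 1]
True False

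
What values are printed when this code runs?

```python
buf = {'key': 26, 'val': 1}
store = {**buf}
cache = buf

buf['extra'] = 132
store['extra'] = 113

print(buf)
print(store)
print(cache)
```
{'key': 26, 'val': 1, 'extra': 132}
{'key': 26, 'val': 1, 'extra': 113}
{'key': 26, 'val': 1, 'extra': 132}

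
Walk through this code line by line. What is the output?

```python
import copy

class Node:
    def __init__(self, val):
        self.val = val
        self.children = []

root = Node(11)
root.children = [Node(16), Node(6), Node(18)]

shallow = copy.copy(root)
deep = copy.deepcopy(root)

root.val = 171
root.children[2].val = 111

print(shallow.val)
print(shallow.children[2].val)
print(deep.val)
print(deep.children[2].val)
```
11
111
11
18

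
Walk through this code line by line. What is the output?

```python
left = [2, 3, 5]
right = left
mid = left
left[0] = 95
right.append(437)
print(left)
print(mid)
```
[95, 3, 5, 437]
[95, 3, 5, 437]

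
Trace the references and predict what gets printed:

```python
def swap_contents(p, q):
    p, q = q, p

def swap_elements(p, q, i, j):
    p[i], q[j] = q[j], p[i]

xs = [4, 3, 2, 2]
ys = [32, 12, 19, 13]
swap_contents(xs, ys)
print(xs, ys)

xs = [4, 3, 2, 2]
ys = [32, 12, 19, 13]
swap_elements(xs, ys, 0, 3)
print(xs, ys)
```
[4, 3, 2, 2] [32, 12, 19, 13]
[13, 3, 2, 2] [32, 12, 19, 4]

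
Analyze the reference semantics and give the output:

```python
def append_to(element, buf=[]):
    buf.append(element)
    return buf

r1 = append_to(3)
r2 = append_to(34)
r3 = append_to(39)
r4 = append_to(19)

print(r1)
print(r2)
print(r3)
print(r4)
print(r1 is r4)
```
[3, 34, 39, 19]
[3, 34, 39, 19]
[3, 34, 39, 19]
[3, 34, 39, 19]
True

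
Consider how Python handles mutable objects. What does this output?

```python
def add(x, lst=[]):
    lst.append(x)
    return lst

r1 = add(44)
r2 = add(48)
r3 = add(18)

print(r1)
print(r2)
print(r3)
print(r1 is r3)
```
[44, 48, 18]
[44, 48, 18]
[44, 48, 18]
True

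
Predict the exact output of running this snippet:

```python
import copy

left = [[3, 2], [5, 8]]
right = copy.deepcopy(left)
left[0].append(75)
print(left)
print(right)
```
[[3, 2, 75], [5, 8]]
[[3, 2], [5, 8]]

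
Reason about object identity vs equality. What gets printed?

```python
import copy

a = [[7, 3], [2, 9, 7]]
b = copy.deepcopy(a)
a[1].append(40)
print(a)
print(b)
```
[[7, 3], [2, 9, 7, 40]]
[[7, 3], [2, 9, 7]]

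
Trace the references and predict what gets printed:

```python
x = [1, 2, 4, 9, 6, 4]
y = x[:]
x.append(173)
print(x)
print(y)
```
[1, 2, 4, 9, 6, 4, 173]
[1, 2, 4, 9, 6, 4]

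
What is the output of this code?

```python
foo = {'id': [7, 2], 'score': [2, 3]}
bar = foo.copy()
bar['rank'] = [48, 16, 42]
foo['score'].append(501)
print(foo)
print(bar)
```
{'id': [7, 2], 'score': [2, 3, 501]}
{'id': [7, 2], 'score': [2, 3, 501], 'rank': [48, 16, 42]}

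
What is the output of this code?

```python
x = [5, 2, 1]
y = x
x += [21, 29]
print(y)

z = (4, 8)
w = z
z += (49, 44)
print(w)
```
[5, 2, 1, 21, 29]
(4, 8)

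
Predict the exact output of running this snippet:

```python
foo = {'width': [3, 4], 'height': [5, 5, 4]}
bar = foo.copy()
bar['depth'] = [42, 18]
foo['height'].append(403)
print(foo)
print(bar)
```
{'width': [3, 4], 'height': [5, 5, 4, 403]}
{'width': [3, 4], 'height': [5, 5, 4, 403], 'depth': [42, 18]}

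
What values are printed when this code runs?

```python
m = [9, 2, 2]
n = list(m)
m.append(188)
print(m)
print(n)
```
[9, 2, 2, 188]
[9, 2, 2]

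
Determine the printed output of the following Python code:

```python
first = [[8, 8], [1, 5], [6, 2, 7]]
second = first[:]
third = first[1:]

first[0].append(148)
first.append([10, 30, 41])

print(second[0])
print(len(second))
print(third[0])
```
[8, 8, 148]
3
[1, 5]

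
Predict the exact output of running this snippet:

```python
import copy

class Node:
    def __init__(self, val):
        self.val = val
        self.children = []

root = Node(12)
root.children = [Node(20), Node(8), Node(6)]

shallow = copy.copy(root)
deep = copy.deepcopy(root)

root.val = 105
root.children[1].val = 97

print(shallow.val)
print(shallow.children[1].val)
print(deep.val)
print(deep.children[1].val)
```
12
97
12
8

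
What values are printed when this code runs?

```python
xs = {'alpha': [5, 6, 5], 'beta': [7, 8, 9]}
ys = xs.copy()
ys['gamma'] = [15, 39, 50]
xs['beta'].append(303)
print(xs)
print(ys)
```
{'alpha': [5, 6, 5], 'beta': [7, 8, 9, 303]}
{'alpha': [5, 6, 5], 'beta': [7, 8, 9, 303], 'gamma': [15, 39, 50]}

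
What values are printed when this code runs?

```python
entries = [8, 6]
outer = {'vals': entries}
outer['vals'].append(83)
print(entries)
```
[8, 6, 83]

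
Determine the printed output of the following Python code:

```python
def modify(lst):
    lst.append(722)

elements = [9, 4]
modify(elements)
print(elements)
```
[9, 4, 722]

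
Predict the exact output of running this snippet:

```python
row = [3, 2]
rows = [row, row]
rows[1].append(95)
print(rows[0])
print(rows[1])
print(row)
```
[3, 2, 95]
[3, 2, 95]
[3, 2, 95]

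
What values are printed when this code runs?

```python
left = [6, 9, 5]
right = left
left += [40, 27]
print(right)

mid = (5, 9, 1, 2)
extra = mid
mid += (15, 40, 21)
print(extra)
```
[6, 9, 5, 40, 27]
(5, 9, 1, 2)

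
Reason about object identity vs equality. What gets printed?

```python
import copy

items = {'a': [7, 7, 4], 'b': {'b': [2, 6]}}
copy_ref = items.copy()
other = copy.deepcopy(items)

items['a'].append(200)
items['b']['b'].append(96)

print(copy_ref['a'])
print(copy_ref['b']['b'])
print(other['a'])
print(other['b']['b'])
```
[7, 7, 4, 200]
[2, 6, 96]
[7, 7, 4]
[2, 6]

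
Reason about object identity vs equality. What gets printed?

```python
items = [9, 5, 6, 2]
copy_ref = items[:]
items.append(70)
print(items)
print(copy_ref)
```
[9, 5, 6, 2, 70]
[9, 5, 6, 2]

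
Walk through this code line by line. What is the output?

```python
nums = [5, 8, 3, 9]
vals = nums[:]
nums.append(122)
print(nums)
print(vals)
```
[5, 8, 3, 9, 122]
[5, 8, 3, 9]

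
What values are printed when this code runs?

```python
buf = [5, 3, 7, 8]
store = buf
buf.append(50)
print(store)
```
[5, 3, 7, 8, 50]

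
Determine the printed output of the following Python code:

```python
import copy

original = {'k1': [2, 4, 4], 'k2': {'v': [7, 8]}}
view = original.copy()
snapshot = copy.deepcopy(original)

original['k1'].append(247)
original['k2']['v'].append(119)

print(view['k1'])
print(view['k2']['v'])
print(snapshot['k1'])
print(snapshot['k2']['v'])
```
[2, 4, 4, 247]
[7, 8, 119]
[2, 4, 4]
[7, 8]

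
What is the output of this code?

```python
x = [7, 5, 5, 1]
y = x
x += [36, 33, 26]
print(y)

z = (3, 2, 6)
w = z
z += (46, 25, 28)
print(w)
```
[7, 5, 5, 1, 36, 33, 26]
(3, 2, 6)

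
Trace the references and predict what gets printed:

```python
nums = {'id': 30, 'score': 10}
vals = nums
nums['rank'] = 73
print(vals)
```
{'id': 30, 'score': 10, 'rank': 73}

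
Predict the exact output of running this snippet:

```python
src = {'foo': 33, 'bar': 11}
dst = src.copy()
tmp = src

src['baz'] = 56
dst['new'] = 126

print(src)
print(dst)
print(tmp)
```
{'foo': 33, 'bar': 11, 'baz': 56}
{'foo': 33, 'bar': 11, 'new': 126}
{'foo': 33, 'bar': 11, 'baz': 56}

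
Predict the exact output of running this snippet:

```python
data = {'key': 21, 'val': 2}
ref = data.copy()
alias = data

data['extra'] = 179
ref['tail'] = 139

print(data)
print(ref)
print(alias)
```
{'key': 21, 'val': 2, 'extra': 179}
{'key': 21, 'val': 2, 'tail': 139}
{'key': 21, 'val': 2, 'extra': 179}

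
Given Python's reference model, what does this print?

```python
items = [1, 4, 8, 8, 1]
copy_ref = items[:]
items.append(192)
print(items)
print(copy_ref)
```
[1, 4, 8, 8, 1, 192]
[1, 4, 8, 8, 1]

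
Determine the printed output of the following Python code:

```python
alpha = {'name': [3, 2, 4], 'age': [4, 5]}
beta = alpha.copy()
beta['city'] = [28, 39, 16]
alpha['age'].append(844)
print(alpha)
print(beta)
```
{'name': [3, 2, 4], 'age': [4, 5, 844]}
{'name': [3, 2, 4], 'age': [4, 5, 844], 'city': [28, 39, 16]}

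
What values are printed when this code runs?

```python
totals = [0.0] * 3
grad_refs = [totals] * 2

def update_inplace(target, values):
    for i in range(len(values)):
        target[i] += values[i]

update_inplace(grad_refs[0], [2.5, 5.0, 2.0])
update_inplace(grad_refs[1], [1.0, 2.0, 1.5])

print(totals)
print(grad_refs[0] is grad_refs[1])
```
[3.5, 7.0, 3.5]
True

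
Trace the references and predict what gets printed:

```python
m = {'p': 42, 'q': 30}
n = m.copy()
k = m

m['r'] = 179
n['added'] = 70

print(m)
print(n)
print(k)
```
{'p': 42, 'q': 30, 'r': 179}
{'p': 42, 'q': 30, 'added': 70}
{'p': 42, 'q': 30, 'r': 179}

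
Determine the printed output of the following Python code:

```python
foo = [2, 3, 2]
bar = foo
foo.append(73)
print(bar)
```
[2, 3, 2, 73]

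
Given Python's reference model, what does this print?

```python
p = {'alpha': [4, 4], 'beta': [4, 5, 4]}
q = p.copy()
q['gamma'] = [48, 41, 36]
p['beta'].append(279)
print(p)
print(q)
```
{'alpha': [4, 4], 'beta': [4, 5, 4, 279]}
{'alpha': [4, 4], 'beta': [4, 5, 4, 279], 'gamma': [48, 41, 36]}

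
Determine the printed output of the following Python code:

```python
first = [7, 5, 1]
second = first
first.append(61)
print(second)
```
[7, 5, 1, 61]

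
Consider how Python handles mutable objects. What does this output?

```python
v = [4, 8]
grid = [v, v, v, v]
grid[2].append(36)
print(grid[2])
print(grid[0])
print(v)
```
[4, 8, 36]
[4, 8, 36]
[4, 8, 36]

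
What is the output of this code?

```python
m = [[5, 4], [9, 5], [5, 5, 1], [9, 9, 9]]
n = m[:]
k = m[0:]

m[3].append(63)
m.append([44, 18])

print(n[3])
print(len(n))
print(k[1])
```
[9, 9, 9, 63]
4
[9, 5]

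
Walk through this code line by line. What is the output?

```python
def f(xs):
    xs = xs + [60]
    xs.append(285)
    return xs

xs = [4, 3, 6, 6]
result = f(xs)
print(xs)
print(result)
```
[4, 3, 6, 6]
[4, 3, 6, 6, 60, 285]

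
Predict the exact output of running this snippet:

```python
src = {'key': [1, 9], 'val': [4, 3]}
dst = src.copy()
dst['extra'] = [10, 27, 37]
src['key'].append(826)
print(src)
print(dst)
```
{'key': [1, 9, 826], 'val': [4, 3]}
{'key': [1, 9, 826], 'val': [4, 3], 'extra': [10, 27, 37]}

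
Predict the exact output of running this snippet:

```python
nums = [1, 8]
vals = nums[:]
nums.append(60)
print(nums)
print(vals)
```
[1, 8, 60]
[1, 8]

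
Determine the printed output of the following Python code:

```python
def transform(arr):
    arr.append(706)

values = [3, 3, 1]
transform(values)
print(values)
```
[3, 3, 1, 706]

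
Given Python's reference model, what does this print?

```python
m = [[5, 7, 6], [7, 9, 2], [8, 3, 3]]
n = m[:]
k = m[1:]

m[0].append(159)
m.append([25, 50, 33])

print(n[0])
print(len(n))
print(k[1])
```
[5, 7, 6, 159]
3
[8, 3, 3]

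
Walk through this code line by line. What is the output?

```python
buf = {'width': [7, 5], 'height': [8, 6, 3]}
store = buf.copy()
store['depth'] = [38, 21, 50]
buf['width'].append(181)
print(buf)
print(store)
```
{'width': [7, 5, 181], 'height': [8, 6, 3]}
{'width': [7, 5, 181], 'height': [8, 6, 3], 'depth': [38, 21, 50]}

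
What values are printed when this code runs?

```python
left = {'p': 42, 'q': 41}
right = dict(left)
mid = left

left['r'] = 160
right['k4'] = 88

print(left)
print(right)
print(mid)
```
{'p': 42, 'q': 41, 'r': 160}
{'p': 42, 'q': 41, 'k4': 88}
{'p': 42, 'q': 41, 'r': 160}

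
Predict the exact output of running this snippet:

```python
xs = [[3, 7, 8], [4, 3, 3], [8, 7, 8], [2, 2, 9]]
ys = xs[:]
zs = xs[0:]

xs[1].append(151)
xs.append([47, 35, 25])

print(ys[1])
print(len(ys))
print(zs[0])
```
[4, 3, 3, 151]
4
[3, 7, 8]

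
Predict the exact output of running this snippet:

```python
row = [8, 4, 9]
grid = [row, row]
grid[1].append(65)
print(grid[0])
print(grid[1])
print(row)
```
[8, 4, 9, 65]
[8, 4, 9, 65]
[8, 4, 9, 65]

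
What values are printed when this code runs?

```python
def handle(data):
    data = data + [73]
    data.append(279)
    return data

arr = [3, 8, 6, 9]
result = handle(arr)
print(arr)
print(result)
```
[3, 8, 6, 9]
[3, 8, 6, 9, 73, 279]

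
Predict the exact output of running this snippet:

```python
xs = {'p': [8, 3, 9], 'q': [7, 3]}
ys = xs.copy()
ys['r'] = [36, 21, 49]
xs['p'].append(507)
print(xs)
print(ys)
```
{'p': [8, 3, 9, 507], 'q': [7, 3]}
{'p': [8, 3, 9, 507], 'q': [7, 3], 'r': [36, 21, 49]}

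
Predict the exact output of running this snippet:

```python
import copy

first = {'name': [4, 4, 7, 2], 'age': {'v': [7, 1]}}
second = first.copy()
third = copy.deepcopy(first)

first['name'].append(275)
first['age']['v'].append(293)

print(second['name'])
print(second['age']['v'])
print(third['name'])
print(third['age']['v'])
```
[4, 4, 7, 2, 275]
[7, 1, 293]
[4, 4, 7, 2]
[7, 1]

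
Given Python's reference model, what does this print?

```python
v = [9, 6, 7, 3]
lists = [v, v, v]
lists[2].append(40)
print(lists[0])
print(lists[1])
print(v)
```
[9, 6, 7, 3, 40]
[9, 6, 7, 3, 40]
[9, 6, 7, 3, 40]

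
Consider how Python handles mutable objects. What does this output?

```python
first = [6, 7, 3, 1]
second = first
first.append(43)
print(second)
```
[6, 7, 3, 1, 43]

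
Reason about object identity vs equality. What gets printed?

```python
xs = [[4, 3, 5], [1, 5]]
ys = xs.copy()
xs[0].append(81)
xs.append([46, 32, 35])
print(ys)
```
[[4, 3, 5, 81], [1, 5]]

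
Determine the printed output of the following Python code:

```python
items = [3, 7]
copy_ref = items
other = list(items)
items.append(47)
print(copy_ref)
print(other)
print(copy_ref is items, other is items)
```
[3, 7, 47]
[3, 7]
True False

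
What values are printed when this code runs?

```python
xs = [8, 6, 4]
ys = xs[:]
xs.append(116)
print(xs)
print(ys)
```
[8, 6, 4, 116]
[8, 6, 4]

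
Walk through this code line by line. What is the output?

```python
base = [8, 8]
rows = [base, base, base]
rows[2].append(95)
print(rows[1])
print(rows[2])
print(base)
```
[8, 8, 95]
[8, 8, 95]
[8, 8, 95]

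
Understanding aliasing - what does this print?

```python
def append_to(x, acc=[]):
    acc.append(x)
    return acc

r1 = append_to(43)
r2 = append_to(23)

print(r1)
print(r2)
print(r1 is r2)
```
[43, 23]
[43, 23]
True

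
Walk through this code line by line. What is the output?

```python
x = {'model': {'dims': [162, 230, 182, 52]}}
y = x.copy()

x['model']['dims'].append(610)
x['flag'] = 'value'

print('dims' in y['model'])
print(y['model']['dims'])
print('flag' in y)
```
True
[162, 230, 182, 52, 610]
False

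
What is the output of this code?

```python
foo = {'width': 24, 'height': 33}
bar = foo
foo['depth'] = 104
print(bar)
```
{'width': 24, 'height': 33, 'depth': 104}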